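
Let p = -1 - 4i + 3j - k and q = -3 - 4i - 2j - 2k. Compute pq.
-9 + 8i - 11j + 25k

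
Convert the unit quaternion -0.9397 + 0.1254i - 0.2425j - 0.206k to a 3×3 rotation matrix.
[[0.7975, -0.448, 0.4041], [0.3263, 0.8837, 0.3356], [-0.5074, -0.1358, 0.8509]]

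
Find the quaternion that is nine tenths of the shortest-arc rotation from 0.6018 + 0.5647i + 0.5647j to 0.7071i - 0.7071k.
0.076 + 0.738i + 0.0713j - 0.6667k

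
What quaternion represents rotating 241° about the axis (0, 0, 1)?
-0.5075 + 0.8616k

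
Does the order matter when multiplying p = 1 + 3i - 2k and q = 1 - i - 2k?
Yes: pq = 2i + 8j - 4k ≠ 2i - 8j - 4k = qp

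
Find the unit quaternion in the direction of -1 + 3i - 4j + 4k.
-0.1543 + 0.4629i - 0.6172j + 0.6172k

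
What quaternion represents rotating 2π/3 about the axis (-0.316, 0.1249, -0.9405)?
0.5 - 0.2737i + 0.1082j - 0.8145k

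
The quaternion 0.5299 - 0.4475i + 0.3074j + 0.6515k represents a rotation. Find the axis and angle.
axis = (-0.5277, 0.3625, 0.7682), θ = 116°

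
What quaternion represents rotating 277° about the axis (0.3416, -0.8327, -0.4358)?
-0.749 + 0.2264i - 0.5518j - 0.2888k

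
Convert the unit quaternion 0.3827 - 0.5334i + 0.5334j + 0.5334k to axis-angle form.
axis = (-√3/3, √3/3, √3/3), θ = 3π/4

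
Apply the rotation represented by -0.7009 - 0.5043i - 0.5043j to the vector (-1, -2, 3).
(0.612, -3.612, -0.759)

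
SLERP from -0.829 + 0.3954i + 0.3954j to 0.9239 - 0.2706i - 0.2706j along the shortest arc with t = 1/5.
-0.8508 + 0.3716i + 0.3716j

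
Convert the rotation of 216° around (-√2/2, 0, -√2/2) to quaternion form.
-0.309 - 0.6725i - 0.6725k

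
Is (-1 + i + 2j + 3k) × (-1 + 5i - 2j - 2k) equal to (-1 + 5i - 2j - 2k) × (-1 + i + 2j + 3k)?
No: pq = 6 - 4i + 17j - 13k ≠ 6 - 8i - 17j + 11k = qp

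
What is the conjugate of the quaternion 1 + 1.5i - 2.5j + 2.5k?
1 - 1.5i + 2.5j - 2.5k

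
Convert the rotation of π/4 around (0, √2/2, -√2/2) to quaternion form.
0.9239 + 0.2706j - 0.2706k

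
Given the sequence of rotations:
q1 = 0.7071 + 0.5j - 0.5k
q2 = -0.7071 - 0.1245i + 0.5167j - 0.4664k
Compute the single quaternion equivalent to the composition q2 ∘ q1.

q2 · q1 = -0.9915 - 0.1132i - 0.0504j - 0.0385k
-0.9915 - 0.1132i - 0.0504j - 0.0385k


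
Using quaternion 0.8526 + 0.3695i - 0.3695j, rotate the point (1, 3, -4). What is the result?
(2.428, 4.428, 0.705)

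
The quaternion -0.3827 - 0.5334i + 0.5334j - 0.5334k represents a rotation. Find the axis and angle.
axis = (-√3/3, √3/3, -√3/3), θ = 5π/4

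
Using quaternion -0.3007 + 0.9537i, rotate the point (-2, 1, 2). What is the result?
(-2, 0.328, -2.212)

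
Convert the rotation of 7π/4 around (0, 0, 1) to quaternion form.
-0.9239 + 0.3827k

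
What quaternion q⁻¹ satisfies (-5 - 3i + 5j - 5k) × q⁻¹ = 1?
-0.0595 + 0.0357i - 0.0595j + 0.0595k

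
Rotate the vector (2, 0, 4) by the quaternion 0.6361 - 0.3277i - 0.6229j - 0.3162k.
(-2.293, 3.255, 2.036)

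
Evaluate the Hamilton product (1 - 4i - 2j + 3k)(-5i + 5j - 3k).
-1 - 14i - 22j - 33k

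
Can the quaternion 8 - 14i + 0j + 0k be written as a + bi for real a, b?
Yes. The quaternion 8 - 14i has j- and k-coefficients y = z = 0, so it lies in the complex subalgebra spanned by 1 and i.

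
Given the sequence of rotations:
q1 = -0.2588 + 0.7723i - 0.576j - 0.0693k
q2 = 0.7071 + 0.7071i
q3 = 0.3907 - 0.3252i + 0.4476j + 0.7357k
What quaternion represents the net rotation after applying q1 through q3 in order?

q2 · q1 = -0.7291 + 0.3631i - 0.3583j - 0.4563k
q3 · q2 · q1 = 0.3293 + 0.4383i - 0.3476j - 0.7607k
0.3293 + 0.4383i - 0.3476j - 0.7607k


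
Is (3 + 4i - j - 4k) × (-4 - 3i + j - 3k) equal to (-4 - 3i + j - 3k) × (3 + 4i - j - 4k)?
No: pq = -11 - 18i + 31j + 8k ≠ -11 - 32i - 17j + 6k = qp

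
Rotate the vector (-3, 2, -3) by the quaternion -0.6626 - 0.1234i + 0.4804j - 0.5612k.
(0.044, 0.912, -4.601)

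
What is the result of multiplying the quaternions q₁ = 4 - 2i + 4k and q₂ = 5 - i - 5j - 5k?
38 + 6i - 34j + 10k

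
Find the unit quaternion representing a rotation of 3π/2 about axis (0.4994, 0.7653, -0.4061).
-0.7071 + 0.3531i + 0.5411j - 0.2872k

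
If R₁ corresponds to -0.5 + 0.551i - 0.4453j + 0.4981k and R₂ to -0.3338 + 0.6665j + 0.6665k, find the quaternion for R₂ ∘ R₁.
0.1317 + 0.4449i + 0.1826j - 0.8668k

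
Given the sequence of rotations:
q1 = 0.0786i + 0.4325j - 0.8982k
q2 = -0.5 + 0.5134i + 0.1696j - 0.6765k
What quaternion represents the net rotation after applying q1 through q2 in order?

q2 · q1 = -0.7213 + 0.101i + 0.1917j + 0.6578k
-0.7213 + 0.101i + 0.1917j + 0.6578k


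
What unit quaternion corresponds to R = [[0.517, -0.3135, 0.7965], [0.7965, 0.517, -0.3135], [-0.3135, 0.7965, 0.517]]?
0.7986 + 0.3475i + 0.3475j + 0.3475k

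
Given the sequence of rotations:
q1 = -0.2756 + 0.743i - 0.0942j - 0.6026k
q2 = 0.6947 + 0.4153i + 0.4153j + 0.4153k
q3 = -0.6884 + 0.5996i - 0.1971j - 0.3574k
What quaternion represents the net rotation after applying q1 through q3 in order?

q2 · q1 = -0.2106 + 0.1906i + 0.3789j - 0.8808k
q3 · q2 · q1 = -0.2094 + 0.0515i + 0.2407j + 0.9464k
-0.2094 + 0.0515i + 0.2407j + 0.9464k


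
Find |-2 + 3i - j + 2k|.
√18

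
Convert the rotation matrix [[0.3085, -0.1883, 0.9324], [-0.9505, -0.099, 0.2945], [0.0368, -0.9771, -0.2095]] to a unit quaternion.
-0.5 + 0.6358i - 0.4478j + 0.3811k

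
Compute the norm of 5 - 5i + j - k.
√52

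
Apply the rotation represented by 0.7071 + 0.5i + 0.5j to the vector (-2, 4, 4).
(3.828, -1.828, 4.243)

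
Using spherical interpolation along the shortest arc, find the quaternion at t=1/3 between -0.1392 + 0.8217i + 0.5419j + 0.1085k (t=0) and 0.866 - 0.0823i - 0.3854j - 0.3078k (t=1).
-0.4568 + 0.6543i + 0.566j + 0.207k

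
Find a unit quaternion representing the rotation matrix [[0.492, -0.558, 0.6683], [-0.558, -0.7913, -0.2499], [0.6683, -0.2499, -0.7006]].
0.8637i - 0.323j + 0.3869k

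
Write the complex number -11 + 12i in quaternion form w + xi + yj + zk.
-11 + 12i + 0j + 0k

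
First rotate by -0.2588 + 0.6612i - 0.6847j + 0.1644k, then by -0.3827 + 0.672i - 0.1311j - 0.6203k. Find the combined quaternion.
-0.3331 - 0.8732i - 0.2247j - 0.2758k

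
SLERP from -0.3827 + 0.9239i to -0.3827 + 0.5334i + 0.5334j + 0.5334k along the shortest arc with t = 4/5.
-0.4082 + 0.6575i + 0.4478j + 0.4478k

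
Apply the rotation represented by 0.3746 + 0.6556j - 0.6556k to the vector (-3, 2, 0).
(3.14, 1.754, -0.246)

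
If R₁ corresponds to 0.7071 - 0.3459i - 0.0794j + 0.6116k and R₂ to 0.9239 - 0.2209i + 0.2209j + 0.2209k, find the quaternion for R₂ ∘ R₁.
0.4593 - 0.3231i + 0.1415j + 0.8152k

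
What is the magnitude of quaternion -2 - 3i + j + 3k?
√23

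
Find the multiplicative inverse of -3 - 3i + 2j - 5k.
-0.0638 + 0.0638i - 0.0426j + 0.1064k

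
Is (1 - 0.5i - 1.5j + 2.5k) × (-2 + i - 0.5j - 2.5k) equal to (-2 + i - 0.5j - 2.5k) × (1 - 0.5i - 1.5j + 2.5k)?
No: pq = 4 + 7i + 3.75j - 5.75k ≠ 4 - 3i + 1.25j - 9.25k = qp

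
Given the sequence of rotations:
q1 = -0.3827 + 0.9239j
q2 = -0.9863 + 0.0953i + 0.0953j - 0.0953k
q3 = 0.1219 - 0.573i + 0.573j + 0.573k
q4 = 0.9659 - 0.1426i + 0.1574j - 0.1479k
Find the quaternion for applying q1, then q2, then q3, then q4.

q2 · q1 = 0.2894 + 0.0516i - 0.9477j + 0.1245k
q3 · q2 · q1 = 0.5365 + 0.4548i + 0.1512j + 0.6945k
q4 · q3 · q2 · q1 = 0.662 + 0.4945i + 0.2623j + 0.4983k
0.662 + 0.4945i + 0.2623j + 0.4983k


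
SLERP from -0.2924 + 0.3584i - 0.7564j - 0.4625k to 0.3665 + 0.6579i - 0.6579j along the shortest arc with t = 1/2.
0.0411 + 0.5635i - 0.7842j - 0.2564k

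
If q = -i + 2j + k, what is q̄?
i - 2j - k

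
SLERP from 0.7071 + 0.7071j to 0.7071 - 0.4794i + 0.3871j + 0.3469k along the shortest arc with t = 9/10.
0.7228 - 0.4381i + 0.4303j + 0.317k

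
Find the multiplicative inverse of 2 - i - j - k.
0.2857 + 0.1429i + 0.1429j + 0.1429k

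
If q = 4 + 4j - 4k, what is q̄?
4 - 4j + 4k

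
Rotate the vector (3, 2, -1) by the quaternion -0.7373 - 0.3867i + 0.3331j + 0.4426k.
(2.782, -1.837, 1.698)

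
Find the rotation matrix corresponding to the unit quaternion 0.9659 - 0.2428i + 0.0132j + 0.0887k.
[[0.9839, -0.1778, -0.0176], [0.1649, 0.8664, 0.4714], [-0.0686, -0.4667, 0.8817]]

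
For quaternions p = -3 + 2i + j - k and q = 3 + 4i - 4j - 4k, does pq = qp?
No: pq = -17 - 14i + 19j - 3k ≠ -17 + 2i + 11j + 21k = qp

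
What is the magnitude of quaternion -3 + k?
√10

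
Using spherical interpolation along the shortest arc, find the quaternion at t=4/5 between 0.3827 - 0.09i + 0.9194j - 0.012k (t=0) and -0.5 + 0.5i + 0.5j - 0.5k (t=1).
-0.3469 + 0.4265i + 0.701j - 0.4542k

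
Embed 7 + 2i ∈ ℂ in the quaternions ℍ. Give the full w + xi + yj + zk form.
7 + 2i + 0j + 0k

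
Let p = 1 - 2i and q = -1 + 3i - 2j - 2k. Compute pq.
5 + 5i - 6j + 2k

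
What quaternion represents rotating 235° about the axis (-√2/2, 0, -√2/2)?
-0.4617 - 0.6272i - 0.6272k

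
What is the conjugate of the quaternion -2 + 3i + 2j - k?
-2 - 3i - 2j + k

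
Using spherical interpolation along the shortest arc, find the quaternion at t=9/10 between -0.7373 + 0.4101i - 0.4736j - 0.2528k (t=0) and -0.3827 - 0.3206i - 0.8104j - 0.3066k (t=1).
-0.4391 - 0.2494i - 0.8045j - 0.3128k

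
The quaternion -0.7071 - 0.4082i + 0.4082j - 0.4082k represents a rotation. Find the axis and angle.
axis = (-√3/3, √3/3, -√3/3), θ = 3π/2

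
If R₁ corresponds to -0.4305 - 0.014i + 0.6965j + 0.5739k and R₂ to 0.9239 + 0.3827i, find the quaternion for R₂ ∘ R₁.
-0.3924 - 0.1777i + 0.4239j + 0.7968k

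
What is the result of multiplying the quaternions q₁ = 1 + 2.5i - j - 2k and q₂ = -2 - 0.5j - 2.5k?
-7.5 - 3.5i + 7.75j + 0.25k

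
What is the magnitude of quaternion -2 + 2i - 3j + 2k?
√21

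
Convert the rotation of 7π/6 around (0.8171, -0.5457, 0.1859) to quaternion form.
-0.2588 + 0.7893i - 0.5271j + 0.1796k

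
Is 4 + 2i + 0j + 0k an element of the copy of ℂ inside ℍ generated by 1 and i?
Yes. The quaternion 4 + 2i has j- and k-coefficients y = z = 0, so it lies in the complex subalgebra spanned by 1 and i.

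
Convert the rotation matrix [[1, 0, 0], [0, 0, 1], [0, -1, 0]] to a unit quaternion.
0.7071 - 0.7071i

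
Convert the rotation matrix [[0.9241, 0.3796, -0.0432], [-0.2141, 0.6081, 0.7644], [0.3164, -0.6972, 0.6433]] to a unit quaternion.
0.891 - 0.4101i - 0.1009j - 0.1666k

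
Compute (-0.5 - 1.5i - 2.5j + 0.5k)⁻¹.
-0.0556 + 0.1667i + 0.2778j - 0.0556k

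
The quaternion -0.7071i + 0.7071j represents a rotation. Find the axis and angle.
axis = (-√2/2, √2/2, 0), θ = π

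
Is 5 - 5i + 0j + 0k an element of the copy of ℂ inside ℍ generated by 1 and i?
Yes. The quaternion 5 - 5i has j- and k-coefficients y = z = 0, so it lies in the complex subalgebra spanned by 1 and i.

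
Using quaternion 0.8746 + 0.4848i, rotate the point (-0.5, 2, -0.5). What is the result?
(-0.5, 1.484, 1.431)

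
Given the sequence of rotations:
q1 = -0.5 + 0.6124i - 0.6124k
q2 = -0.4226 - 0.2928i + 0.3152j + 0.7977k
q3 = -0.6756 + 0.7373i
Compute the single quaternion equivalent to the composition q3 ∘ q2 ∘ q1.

q2 · q1 = 0.8791 - 0.3054i + 0.1516j - 0.3331k
q3 · q2 · q1 = -0.3687 + 0.8545i + 0.1432j + 0.3368k
-0.3687 + 0.8545i + 0.1432j + 0.3368k


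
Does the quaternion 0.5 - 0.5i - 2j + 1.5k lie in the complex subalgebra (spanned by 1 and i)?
No. The quaternion 0.5 - 0.5i - 2j + 1.5k has j-coefficient y = -2 and k-coefficient z = 1.5, not both zero, so it does not lie in the complex subalgebra spanned by 1 and i.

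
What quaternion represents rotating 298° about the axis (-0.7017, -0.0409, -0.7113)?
-0.8572 - 0.3614i - 0.0211j - 0.3663k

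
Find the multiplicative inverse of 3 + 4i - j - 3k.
0.0857 - 0.1143i + 0.0286j + 0.0857k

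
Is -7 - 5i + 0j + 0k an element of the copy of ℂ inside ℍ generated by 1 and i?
Yes. The quaternion -7 - 5i has j- and k-coefficients y = z = 0, so it lies in the complex subalgebra spanned by 1 and i.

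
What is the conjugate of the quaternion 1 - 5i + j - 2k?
1 + 5i - j + 2k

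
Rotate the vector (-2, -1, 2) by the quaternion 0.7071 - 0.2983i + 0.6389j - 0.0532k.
(1.821, 0.804, 2.245)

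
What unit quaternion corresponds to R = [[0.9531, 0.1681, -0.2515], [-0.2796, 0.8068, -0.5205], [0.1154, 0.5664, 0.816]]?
0.9455 + 0.2874i - 0.097j - 0.1184k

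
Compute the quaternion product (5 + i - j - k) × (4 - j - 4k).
15 + 7i - 5j - 25k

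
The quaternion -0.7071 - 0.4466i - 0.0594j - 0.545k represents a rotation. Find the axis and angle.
axis = (-0.6316, -0.084, -0.7707), θ = 3π/2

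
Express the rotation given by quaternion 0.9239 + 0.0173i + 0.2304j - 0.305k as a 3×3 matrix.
[[0.7078, 0.5716, 0.4152], [-0.5556, 0.8134, -0.1725], [-0.4363, -0.1086, 0.8932]]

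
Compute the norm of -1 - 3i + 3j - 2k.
√23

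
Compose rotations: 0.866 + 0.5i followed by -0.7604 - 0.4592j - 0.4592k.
-0.6585 - 0.3802i - 0.6273j - 0.1681k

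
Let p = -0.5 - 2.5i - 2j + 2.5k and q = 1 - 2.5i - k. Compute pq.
-4.25 + 0.75i - 10.75j - 2k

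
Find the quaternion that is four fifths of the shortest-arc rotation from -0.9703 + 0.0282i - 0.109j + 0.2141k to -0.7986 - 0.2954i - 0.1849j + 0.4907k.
-0.8486 - 0.2337i - 0.1725j + 0.4422k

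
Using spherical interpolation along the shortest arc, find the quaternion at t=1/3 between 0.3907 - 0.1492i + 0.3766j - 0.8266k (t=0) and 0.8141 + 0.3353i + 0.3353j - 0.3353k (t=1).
0.5802 + 0.0179i + 0.3927j - 0.7134k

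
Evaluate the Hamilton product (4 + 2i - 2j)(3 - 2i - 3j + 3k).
10 - 8i - 24j + 2k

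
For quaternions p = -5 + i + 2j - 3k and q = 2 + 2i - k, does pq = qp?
No: pq = -15 - 10i - j - 5k ≠ -15 - 6i + 9j + 3k = qp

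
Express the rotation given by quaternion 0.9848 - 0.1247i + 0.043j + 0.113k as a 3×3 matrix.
[[0.9708, -0.2333, 0.0565], [0.2118, 0.9434, 0.2553], [-0.1129, -0.2359, 0.9652]]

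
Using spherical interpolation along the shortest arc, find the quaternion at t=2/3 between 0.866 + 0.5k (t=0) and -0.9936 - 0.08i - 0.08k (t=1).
0.9726 + 0.0544i + 0.2261k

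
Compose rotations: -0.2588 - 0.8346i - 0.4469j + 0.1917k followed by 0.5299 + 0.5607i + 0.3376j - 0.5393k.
0.5851 - 0.7637i + 0.0184j + 0.2723k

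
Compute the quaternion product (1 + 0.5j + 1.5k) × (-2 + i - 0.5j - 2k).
1.25 + 0.75i - 5.5k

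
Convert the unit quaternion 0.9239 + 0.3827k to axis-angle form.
axis = (0, 0, 1), θ = π/4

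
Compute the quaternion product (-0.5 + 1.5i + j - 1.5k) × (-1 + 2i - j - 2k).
-4.5 - 6i - 0.5j - k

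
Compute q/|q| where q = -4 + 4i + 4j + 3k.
-0.5298 + 0.5298i + 0.5298j + 0.3974k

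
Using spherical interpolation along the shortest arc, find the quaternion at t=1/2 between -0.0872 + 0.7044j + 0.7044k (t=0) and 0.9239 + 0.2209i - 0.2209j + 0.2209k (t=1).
-0.6878 - 0.1503i + 0.6294j + 0.3289k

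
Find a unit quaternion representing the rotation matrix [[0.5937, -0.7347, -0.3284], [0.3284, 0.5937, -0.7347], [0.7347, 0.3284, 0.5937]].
0.8338 + 0.3187i - 0.3187j + 0.3187k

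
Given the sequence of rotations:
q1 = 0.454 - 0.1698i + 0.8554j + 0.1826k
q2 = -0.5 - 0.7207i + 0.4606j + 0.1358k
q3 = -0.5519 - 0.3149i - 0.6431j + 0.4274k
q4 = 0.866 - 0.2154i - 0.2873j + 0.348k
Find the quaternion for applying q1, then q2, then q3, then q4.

q2 · q1 = -0.7682 - 0.2744i - 0.11j - 0.5679k
q3 · q2 · q1 = 0.5095 + 0.8056i + 0.2586j - 0.1567k
q4 · q3 · q2 · q1 = 0.7436 + 0.5429i + 0.3242j + 0.2174k
0.7436 + 0.5429i + 0.3242j + 0.2174k


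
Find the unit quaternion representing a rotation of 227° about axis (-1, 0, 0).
-0.3987 - 0.9171i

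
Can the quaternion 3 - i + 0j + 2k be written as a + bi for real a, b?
No. The quaternion 3 - i + 2k has j-coefficient y = 0 and k-coefficient z = 2, not both zero, so it does not lie in the complex subalgebra spanned by 1 and i.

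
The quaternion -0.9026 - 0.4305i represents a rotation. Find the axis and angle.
axis = (-1, 0, 0), θ = 309°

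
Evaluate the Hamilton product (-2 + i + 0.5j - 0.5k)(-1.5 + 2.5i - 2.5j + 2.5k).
3 - 6.5i + 0.5j - 8k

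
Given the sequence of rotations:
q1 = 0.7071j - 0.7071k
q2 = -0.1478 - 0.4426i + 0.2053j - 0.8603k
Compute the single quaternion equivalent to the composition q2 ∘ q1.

q2 · q1 = -0.7535 + 0.4632i - 0.4175j - 0.2085k
-0.7535 + 0.4632i - 0.4175j - 0.2085k


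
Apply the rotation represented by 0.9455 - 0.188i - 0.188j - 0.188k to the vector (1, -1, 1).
(0.148, -0.717, 1.57)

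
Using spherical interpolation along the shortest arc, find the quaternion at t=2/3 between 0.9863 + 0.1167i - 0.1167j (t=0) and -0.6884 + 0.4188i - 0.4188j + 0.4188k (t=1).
0.8786 - 0.2601i + 0.2601j - 0.3047k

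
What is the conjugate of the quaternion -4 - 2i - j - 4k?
-4 + 2i + j + 4k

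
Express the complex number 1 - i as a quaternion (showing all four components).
1 - i + 0j + 0k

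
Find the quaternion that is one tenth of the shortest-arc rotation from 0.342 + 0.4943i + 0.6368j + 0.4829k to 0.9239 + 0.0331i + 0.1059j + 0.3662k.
0.4254 + 0.4626i + 0.6034j + 0.4909k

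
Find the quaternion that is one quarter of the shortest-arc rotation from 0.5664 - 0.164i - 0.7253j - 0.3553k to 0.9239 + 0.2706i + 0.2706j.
0.7887 - 0.0513i - 0.5318j - 0.3041k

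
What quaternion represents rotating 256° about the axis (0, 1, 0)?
-0.6157 + 0.788j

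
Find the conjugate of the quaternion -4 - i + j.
-4 + i - j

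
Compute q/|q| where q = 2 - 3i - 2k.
0.4851 - 0.7276i - 0.4851k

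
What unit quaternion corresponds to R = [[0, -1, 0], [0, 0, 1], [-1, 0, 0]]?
0.5 - 0.5i + 0.5j + 0.5k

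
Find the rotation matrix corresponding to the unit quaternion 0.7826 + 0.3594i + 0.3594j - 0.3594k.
[[0.4833, 0.8209, 0.3042], [-0.3042, 0.4833, -0.8209], [-0.8209, 0.3042, 0.4833]]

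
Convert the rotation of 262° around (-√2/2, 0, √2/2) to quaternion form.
-0.6561 - 0.5337i + 0.5337k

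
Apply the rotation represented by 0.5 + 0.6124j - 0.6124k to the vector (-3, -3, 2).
(0.888, -0.413, 4.587)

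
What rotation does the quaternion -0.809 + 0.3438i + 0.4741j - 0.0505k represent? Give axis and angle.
axis = (0.5849, 0.8066, -0.0859), θ = 288°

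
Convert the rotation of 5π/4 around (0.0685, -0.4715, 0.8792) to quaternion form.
-0.3827 + 0.0633i - 0.4356j + 0.8123k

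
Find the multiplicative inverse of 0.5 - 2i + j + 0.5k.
0.0909 + 0.3636i - 0.1818j - 0.0909k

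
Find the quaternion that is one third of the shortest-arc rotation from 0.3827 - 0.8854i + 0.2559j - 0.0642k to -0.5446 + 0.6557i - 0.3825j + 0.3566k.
0.4461 - 0.8251i + 0.3046j - 0.1657k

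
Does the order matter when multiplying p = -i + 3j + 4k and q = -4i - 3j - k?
Yes: pq = 9 + 9i - 17j + 15k ≠ 9 - 9i + 17j - 15k = qp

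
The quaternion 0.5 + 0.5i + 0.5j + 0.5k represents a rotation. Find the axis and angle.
axis = (√3/3, √3/3, √3/3), θ = 2π/3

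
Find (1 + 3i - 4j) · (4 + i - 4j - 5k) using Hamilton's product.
-15 + 33i - 5j - 13k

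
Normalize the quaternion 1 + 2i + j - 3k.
0.2582 + 0.5164i + 0.2582j - 0.7746k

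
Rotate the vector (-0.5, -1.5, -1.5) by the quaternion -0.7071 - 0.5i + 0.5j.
(1.561, 0.561, -1.414)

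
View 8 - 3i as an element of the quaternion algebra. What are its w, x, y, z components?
8 - 3i + 0j + 0k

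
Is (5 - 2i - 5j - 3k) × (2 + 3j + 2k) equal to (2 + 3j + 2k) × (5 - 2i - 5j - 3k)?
No: pq = 31 - 5i + 9j - 2k ≠ 31 - 3i + j + 10k = qp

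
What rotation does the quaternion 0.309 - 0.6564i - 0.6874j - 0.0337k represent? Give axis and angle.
axis = (-0.6902, -0.7228, -0.0354), θ = 144°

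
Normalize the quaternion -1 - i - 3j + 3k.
-0.2236 - 0.2236i - 0.6708j + 0.6708k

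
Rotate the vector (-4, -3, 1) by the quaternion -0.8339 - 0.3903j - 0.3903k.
(1.041, -4.385, 2.385)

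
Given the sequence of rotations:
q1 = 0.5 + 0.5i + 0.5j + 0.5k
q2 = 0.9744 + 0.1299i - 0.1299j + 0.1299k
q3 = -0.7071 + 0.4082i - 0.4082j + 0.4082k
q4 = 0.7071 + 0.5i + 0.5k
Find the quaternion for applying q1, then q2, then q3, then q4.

q2 · q1 = 0.4223 + 0.4223i + 0.4223j + 0.6821k
q3 · q2 · q1 = -0.577 - 0.577i - 0.577j + 0.0348k
q4 · q3 · q2 · q1 = -0.1369 - 0.408i - 0.7139j - 0.5524k
-0.1369 - 0.408i - 0.7139j - 0.5524k


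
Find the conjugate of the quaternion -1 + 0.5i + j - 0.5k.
-1 - 0.5i - j + 0.5k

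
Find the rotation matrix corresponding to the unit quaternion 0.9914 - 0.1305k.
[[0.9659, 0.2588, 0], [-0.2588, 0.9659, 0], [0, 0, 1]]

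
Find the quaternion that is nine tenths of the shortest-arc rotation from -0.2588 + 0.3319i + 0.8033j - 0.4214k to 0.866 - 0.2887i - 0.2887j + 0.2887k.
-0.8265 + 0.3032i + 0.3561j - 0.3132k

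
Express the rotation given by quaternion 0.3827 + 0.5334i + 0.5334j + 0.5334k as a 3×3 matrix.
[[-0.1381, 0.1608, 0.9773], [0.9773, -0.1381, 0.1608], [0.1608, 0.9773, -0.1381]]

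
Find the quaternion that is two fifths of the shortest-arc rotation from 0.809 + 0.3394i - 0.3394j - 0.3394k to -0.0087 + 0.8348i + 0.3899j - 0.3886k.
0.5843 + 0.6759i - 0.0467j - 0.4467k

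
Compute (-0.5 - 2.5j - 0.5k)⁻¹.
-0.0741 + 0.3704j + 0.0741k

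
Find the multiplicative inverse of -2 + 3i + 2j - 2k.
-0.0952 - 0.1429i - 0.0952j + 0.0952k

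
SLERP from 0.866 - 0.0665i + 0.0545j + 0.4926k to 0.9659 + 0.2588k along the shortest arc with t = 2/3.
0.9401 - 0.0224i + 0.0184j + 0.3397k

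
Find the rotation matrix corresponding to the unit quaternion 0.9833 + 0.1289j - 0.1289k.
[[0.9335, 0.2535, 0.2535], [-0.2535, 0.9668, -0.0332], [-0.2535, -0.0332, 0.9668]]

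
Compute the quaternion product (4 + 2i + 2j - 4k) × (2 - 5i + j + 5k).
36 - 2i + 18j + 24k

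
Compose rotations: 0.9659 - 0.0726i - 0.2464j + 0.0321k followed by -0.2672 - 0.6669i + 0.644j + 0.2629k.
-0.1563 - 0.5393i + 0.6902j + 0.4564k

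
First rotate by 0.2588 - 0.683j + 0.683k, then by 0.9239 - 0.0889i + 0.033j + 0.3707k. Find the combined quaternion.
0.0085 + 0.2527i - 0.5618j + 0.7877k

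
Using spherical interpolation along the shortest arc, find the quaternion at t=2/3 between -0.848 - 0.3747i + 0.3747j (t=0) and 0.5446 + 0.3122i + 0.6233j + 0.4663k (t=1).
-0.7781 - 0.3992i - 0.3243j - 0.3606k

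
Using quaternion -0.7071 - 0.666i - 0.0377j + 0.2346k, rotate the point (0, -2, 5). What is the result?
(-2.06, -4.803, -1.298)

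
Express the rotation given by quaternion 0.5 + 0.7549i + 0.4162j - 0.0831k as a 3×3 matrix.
[[0.6397, 0.7115, 0.2907], [0.5453, -0.1536, -0.8241], [-0.5417, 0.6857, -0.4862]]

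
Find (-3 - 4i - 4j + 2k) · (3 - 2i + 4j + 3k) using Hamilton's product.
-7 - 26i - 16j - 27k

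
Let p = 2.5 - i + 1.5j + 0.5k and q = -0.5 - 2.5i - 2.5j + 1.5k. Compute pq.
-0.75 - 2.25i - 6.75j + 9.75k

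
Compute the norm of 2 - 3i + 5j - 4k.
√54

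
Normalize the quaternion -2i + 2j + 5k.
-0.3482i + 0.3482j + 0.8704k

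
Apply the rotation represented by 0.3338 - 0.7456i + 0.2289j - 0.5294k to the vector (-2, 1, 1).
(0.285, 0.973, -2.23)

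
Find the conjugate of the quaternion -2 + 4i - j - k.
-2 - 4i + j + k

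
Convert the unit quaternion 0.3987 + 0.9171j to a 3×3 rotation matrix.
[[-0.6821, 0, 0.7313], [0, 1, 0], [-0.7313, 0, -0.6821]]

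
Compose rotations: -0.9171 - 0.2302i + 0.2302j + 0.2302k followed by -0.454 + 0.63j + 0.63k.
0.1263 + 0.1045i - 0.8273j - 0.5373k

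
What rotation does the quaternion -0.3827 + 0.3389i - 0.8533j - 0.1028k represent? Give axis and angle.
axis = (0.3668, -0.9236, -0.1113), θ = 5π/4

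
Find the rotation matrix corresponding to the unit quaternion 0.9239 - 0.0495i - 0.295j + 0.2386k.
[[0.7121, -0.4117, -0.5687], [0.4701, 0.8812, -0.0493], [0.5215, -0.2322, 0.821]]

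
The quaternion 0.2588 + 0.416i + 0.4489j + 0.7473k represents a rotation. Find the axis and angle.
axis = (0.4307, 0.4647, 0.7737), θ = 5π/6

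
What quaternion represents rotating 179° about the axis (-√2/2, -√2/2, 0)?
0.0087 - 0.7071i - 0.7071j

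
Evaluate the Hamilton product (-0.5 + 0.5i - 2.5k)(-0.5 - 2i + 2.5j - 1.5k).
-2.5 + 7i + 4.5j + 3.25k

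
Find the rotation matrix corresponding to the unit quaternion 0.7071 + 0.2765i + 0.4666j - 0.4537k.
[[0.1529, 0.8997, 0.409], [-0.3836, 0.4354, -0.8144], [-0.9108, -0.0324, 0.4117]]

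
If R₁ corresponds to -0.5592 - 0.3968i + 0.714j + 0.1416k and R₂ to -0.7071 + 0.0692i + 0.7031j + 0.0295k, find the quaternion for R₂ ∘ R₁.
-0.0833 + 0.3204i - 0.9195j + 0.2118k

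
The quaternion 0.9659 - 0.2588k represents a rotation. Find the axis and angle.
axis = (0, 0, -1), θ = π/6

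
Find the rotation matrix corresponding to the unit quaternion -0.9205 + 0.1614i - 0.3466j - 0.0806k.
[[0.7467, -0.2603, 0.6121], [0.0365, 0.9349, 0.353], [-0.6641, -0.2413, 0.7076]]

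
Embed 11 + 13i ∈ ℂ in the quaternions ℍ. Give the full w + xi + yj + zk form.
11 + 13i + 0j + 0k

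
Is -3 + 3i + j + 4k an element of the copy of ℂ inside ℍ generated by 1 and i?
No. The quaternion -3 + 3i + j + 4k has j-coefficient y = 1 and k-coefficient z = 4, not both zero, so it does not lie in the complex subalgebra spanned by 1 and i.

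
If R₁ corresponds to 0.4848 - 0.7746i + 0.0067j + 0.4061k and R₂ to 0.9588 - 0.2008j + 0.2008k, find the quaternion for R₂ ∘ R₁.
0.3846 - 0.8256i - 0.2465j + 0.3312k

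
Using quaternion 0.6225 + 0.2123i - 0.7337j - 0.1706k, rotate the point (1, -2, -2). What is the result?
(2.035, -2.199, 0.145)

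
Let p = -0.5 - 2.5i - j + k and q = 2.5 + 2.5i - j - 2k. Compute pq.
6 - 4.5i - 4.5j + 8.5k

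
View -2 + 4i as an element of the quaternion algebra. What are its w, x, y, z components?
-2 + 4i + 0j + 0k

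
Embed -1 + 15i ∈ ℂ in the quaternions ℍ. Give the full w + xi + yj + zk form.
-1 + 15i + 0j + 0k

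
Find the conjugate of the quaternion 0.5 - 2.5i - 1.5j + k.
0.5 + 2.5i + 1.5j - k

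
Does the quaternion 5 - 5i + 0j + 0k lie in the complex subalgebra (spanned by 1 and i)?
Yes. The quaternion 5 - 5i has j- and k-coefficients y = z = 0, so it lies in the complex subalgebra spanned by 1 and i.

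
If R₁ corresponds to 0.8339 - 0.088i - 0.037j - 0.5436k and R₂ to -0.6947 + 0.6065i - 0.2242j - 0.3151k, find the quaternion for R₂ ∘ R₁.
-0.7055 + 0.6771i + 0.1962j + 0.0727k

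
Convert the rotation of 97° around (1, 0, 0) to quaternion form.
0.6626 + 0.749i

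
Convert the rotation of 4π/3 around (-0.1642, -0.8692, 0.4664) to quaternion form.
-0.5 - 0.1422i - 0.7527j + 0.4039k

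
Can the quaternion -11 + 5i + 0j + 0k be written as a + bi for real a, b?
Yes. The quaternion -11 + 5i has j- and k-coefficients y = z = 0, so it lies in the complex subalgebra spanned by 1 and i.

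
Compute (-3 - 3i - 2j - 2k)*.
-3 + 3i + 2j + 2k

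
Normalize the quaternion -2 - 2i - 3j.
-0.4851 - 0.4851i - 0.7276j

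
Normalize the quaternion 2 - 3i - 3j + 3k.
0.3592 - 0.5388i - 0.5388j + 0.5388k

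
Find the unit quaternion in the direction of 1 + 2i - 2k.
0.3333 + 0.6667i - 0.6667k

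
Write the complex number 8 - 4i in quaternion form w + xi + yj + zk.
8 - 4i + 0j + 0k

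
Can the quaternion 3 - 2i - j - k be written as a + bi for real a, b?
No. The quaternion 3 - 2i - j - k has j-coefficient y = -1 and k-coefficient z = -1, not both zero, so it does not lie in the complex subalgebra spanned by 1 and i.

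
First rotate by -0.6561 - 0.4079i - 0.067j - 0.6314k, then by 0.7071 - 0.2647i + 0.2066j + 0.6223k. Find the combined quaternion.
-0.1651 - 0.2035i - 0.6039j - 0.7527k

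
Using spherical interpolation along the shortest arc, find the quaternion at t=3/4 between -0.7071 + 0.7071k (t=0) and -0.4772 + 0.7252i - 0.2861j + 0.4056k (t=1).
-0.5817 + 0.5782i - 0.2281j + 0.5246k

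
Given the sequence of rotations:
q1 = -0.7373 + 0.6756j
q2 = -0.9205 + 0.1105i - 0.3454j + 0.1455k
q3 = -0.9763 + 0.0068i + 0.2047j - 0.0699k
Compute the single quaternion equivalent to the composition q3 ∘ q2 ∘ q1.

q2 · q1 = 0.912 - 0.1798i - 0.3672j - 0.0326k
q3 · q2 · q1 = -0.8163 + 0.1494i + 0.558j + 0.0024k
-0.8163 + 0.1494i + 0.558j + 0.0024k


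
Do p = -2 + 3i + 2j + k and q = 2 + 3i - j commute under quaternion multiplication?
No: pq = -11 + i + 9j - 7k ≠ -11 - i + 3j + 11k = qp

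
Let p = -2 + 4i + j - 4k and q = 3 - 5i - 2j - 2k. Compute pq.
8 + 12i + 35j - 11k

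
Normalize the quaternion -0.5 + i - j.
-0.3333 + 0.6667i - 0.6667j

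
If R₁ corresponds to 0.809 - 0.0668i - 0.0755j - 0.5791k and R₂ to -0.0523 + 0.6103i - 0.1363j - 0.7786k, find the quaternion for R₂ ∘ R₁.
-0.4627 + 0.5174i + 0.2991j - 0.6548k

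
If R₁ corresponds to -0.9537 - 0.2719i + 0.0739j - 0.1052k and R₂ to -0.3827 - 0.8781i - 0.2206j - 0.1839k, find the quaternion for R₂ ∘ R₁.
0.1232 + 0.9783i + 0.1397j + 0.0908k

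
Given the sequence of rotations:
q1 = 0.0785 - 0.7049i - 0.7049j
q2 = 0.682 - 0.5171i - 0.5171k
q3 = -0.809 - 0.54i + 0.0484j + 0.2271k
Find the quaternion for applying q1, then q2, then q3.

q2 · q1 = -0.311 - 0.8858i - 0.1162j + 0.3239k
q3 · q2 · q1 = -0.2947 + 0.9266i + 0.0527j - 0.227k
-0.2947 + 0.9266i + 0.0527j - 0.227k


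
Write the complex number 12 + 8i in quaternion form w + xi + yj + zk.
12 + 8i + 0j + 0k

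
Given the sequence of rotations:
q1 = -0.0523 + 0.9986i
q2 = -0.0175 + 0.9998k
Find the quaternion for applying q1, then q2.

q2 · q1 = 0.0009 - 0.0175i + 0.9984j - 0.0523k
0.0009 - 0.0175i + 0.9984j - 0.0523k


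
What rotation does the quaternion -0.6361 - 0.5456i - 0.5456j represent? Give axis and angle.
axis = (-√2/2, -√2/2, 0), θ = 259°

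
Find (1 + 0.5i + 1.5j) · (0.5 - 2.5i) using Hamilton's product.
1.75 - 2.25i + 0.75j + 3.75k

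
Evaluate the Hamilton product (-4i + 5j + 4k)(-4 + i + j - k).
3 + 7i - 20j - 25k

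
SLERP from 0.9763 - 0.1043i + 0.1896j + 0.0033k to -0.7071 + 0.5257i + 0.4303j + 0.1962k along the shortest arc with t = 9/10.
0.7619 - 0.4963i - 0.3752j - 0.1804k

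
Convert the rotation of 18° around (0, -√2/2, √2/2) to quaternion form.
0.9877 - 0.1106j + 0.1106k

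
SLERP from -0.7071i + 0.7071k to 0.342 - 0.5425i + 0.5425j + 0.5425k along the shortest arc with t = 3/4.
0.266 - 0.6129i + 0.4219j + 0.6129k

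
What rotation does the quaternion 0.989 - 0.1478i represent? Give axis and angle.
axis = (-1, 0, 0), θ = 17°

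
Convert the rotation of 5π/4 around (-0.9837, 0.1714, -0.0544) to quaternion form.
-0.3827 - 0.9088i + 0.1584j - 0.0503k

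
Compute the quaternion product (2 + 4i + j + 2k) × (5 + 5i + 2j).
-12 + 26i + 19j + 13k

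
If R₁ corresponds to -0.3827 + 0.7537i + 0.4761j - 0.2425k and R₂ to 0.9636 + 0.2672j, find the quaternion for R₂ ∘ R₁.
-0.496 + 0.6615i + 0.3565j - 0.4351k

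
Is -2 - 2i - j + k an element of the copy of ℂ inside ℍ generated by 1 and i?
No. The quaternion -2 - 2i - j + k has j-coefficient y = -1 and k-coefficient z = 1, not both zero, so it does not lie in the complex subalgebra spanned by 1 and i.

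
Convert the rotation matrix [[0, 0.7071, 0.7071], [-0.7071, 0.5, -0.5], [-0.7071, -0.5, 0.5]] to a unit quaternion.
0.7071 + 0.5j - 0.5k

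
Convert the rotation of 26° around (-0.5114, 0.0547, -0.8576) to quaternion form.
0.9744 - 0.115i + 0.0123j - 0.1929k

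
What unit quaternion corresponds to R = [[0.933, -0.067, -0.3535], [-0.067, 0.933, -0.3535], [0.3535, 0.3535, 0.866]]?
0.9659 + 0.183i - 0.183j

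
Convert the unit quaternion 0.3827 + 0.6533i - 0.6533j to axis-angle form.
axis = (√2/2, -√2/2, 0), θ = 3π/4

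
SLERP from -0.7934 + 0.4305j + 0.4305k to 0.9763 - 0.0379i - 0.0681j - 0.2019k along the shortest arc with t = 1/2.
-0.91 + 0.0195i + 0.2564j + 0.3252k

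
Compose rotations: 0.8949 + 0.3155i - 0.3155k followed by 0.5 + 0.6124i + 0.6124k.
0.4475 + 0.7058i + 0.3864j + 0.3903k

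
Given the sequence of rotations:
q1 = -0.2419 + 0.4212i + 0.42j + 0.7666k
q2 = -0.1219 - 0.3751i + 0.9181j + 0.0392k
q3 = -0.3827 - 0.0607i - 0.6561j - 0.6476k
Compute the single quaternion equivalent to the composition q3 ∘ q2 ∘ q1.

q2 · q1 = -0.2282 + 0.7267i + 0.0308j - 0.6472k
q3 · q2 · q1 = -0.2675 + 0.1803i - 0.372j + 0.8704k
-0.2675 + 0.1803i - 0.372j + 0.8704k


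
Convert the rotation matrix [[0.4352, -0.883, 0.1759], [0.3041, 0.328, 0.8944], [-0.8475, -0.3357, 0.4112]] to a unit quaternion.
0.7373 - 0.4171i + 0.347j + 0.4025k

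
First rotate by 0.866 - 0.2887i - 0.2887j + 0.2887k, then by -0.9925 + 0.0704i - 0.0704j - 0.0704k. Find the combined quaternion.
-0.8392 + 0.3069i + 0.2256j - 0.3882k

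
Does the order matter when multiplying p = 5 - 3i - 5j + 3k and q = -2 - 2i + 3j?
Yes: pq = -1 - 13i + 19j - 25k ≠ -1 + 5i + 31j + 13k = qp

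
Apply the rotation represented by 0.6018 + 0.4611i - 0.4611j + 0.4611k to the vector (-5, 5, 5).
(-6.298, -4.802, -3.505)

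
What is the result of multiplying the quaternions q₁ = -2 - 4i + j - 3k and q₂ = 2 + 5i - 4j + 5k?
35 - 25i + 15j - 5k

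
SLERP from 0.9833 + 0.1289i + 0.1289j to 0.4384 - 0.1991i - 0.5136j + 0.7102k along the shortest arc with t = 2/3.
0.7546 - 0.0998i - 0.3435j + 0.5502k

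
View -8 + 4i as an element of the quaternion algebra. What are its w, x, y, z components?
-8 + 4i + 0j + 0k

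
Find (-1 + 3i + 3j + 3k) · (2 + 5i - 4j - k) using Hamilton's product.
-2 + 10i + 28j - 20k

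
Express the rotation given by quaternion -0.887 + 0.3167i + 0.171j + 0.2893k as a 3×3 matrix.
[[0.7741, 0.6215, -0.1201], [-0.4049, 0.632, 0.6608], [0.4866, -0.4629, 0.7409]]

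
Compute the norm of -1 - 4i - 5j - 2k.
√46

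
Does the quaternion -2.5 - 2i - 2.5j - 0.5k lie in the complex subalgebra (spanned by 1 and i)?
No. The quaternion -2.5 - 2i - 2.5j - 0.5k has j-coefficient y = -2.5 and k-coefficient z = -0.5, not both zero, so it does not lie in the complex subalgebra spanned by 1 and i.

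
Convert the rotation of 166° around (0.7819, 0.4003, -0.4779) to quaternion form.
0.1219 + 0.7761i + 0.3973j - 0.4743k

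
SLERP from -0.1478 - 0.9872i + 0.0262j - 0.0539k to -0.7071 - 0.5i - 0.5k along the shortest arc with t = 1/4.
-0.319 - 0.9293i + 0.0209j - 0.1852k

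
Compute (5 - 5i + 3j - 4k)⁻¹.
0.0667 + 0.0667i - 0.04j + 0.0533k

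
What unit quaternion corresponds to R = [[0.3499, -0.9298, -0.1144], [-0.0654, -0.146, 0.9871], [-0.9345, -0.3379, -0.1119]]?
0.5225 - 0.634i + 0.3924j + 0.4136k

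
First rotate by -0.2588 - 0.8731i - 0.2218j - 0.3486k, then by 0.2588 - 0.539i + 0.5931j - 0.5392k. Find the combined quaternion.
-0.594 - 0.4128i + 0.072j + 0.6867k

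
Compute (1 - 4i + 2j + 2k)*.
1 + 4i - 2j - 2k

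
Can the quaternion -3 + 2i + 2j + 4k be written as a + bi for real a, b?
No. The quaternion -3 + 2i + 2j + 4k has j-coefficient y = 2 and k-coefficient z = 4, not both zero, so it does not lie in the complex subalgebra spanned by 1 and i.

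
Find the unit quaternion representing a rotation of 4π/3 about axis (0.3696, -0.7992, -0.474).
-0.5 + 0.3201i - 0.6921j - 0.4105k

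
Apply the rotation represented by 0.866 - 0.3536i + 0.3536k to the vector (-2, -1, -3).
(-0.137, -3.562, -1.137)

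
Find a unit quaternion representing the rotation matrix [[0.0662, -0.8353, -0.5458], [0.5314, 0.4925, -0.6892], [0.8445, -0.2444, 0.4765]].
0.7133 + 0.1559i - 0.4873j + 0.479k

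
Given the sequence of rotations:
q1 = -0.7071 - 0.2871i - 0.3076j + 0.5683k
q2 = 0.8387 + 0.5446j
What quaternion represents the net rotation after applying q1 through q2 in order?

q2 · q1 = -0.4255 + 0.0687i - 0.6431j + 0.633k
-0.4255 + 0.0687i - 0.6431j + 0.633k


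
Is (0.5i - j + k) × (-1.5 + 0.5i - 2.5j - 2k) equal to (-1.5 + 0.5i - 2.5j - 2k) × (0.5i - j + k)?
No: pq = -0.75 + 3.75i + 3j - 2.25k ≠ -0.75 - 5.25i - 0.75k = qp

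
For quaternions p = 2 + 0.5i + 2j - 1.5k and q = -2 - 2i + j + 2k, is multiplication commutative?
No: pq = -2 + 0.5i + 11.5k ≠ -2 - 10.5i - 4j + 2.5k = qp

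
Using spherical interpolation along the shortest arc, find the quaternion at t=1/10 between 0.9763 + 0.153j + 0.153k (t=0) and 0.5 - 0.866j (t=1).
0.9889 + 0.0333j + 0.1449k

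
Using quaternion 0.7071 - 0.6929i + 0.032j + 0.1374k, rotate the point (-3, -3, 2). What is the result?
(-2.455, 1.521, 3.696)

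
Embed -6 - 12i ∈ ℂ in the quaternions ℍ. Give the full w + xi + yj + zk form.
-6 - 12i + 0j + 0k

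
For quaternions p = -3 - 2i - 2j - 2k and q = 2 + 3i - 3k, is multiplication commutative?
No: pq = -6 - 7i - 16j + 11k ≠ -6 - 19i + 8j - k = qp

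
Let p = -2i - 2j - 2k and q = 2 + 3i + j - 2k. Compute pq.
4 + 2i - 14j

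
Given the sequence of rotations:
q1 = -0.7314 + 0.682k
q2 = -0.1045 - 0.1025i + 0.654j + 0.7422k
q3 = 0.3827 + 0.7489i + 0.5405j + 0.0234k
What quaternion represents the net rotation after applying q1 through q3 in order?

q2 · q1 = -0.4297 + 0.521i - 0.4084j - 0.6141k
q3 · q2 · q1 = -0.3195 - 0.4448i + 0.0835j - 0.8325k
-0.3195 - 0.4448i + 0.0835j - 0.8325k


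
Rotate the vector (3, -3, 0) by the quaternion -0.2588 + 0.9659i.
(3, 2.598, 1.5)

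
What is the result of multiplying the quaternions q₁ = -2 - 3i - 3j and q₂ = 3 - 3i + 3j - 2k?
-6 + 3i - 21j - 14k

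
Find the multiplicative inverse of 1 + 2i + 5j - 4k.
0.0217 - 0.0435i - 0.1087j + 0.087k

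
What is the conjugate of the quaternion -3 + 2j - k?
-3 - 2j + k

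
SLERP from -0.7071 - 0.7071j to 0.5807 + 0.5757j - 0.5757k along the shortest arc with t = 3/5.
-0.6613 - 0.6582j + 0.3598k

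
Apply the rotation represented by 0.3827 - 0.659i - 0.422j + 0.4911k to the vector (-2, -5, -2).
(0.716, -0.289, 5.692)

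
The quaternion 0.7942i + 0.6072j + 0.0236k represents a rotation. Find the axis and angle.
axis = (0.7942, 0.6072, 0.0236), θ = π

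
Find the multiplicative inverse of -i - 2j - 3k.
0.0714i + 0.1429j + 0.2143k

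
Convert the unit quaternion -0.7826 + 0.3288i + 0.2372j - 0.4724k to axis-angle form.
axis = (0.5282, 0.381, -0.7588), θ = 283°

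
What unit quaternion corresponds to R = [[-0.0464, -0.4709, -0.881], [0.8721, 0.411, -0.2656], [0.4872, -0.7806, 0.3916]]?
0.6626 - 0.1943i - 0.5162j + 0.5067k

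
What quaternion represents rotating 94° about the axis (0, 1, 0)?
0.682 + 0.7314j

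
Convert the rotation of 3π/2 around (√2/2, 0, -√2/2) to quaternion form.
-0.7071 + 0.5i - 0.5k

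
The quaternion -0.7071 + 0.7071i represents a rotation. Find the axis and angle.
axis = (1, 0, 0), θ = 3π/2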